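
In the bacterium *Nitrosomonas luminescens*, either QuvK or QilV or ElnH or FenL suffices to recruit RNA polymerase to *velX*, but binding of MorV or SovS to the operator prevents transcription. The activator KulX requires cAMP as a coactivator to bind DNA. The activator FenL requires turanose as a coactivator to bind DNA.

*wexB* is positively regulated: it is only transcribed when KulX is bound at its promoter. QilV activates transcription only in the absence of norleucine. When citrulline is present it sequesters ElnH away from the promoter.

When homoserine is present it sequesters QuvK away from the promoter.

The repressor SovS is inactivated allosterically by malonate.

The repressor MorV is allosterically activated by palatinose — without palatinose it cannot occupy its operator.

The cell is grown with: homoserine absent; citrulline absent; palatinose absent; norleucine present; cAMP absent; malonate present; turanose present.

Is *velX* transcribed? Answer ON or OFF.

ON

Homoserine is absent, so QuvK is active.
Norleucine is present, so QilV is inactive.
Citrulline is absent, so ElnH is active.
Palatinose is absent, so MorV is inactive.
Turanose is present, so FenL is active.
Malonate is present, so SovS is inactive.
Activator QuvK is present, so *velX* is transcribed.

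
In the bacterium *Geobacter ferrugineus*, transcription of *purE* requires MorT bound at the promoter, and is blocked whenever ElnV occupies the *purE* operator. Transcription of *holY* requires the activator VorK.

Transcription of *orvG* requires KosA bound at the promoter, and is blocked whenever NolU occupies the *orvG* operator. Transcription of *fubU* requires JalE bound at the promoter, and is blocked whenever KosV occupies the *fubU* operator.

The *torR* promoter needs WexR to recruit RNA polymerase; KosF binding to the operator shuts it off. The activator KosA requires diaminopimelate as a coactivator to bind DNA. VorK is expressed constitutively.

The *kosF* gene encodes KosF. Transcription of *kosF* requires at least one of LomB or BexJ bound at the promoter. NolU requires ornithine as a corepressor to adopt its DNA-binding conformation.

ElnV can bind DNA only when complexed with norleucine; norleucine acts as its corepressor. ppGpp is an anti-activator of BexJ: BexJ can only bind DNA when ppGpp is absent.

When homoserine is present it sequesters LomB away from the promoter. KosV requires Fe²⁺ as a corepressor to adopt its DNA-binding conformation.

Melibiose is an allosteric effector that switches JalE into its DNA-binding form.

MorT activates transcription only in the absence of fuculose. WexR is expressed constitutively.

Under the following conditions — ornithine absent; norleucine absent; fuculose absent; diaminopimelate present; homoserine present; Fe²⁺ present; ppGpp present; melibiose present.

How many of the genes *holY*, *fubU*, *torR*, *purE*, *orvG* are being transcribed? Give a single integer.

4

VorK is produced constitutively and is active.
No repressor is bound and VorK is active, so *holY* is transcribed.
→ *holY* is ON.
Melibiose is present, so JalE is active.
Fe²⁺ is present, so KosV is active.
With repressor KosV bound, *fubU* is not transcribed.
→ *fubU* is OFF.
WexR is produced constitutively and is active.
Homoserine is present, so LomB is inactive.
ppGpp is present, so BexJ is inactive.
No activator is available at the *kosF* promoter, so *kosF* is not transcribed.
So KosF is not produced.
No repressor is bound and WexR is active, so *torR* is transcribed.
→ *torR* is ON.
Norleucine is absent, so ElnV is inactive.
Fuculose is absent, so MorT is active.
No repressor is bound and MorT is active, so *purE* is transcribed.
→ *purE* is ON.
Ornithine is absent, so NolU is inactive.
Diaminopimelate is present, so KosA is active.
No repressor is bound and KosA is active, so *orvG* is transcribed.
→ *orvG* is ON.
4 of the 5 genes are transcribed.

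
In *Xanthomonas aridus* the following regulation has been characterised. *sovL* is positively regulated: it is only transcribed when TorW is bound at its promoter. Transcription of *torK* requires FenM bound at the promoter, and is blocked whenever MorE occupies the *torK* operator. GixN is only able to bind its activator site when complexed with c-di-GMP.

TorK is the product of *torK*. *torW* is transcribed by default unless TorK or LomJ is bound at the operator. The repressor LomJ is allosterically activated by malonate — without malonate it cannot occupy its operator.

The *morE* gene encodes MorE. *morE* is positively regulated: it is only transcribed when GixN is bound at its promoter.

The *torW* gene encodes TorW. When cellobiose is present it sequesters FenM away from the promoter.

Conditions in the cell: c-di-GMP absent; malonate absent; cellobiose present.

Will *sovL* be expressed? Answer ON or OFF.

c-di-GMP is absent, so GixN is inactive.
Required activator GixN is absent, so *morE* is not transcribed.
So MorE is not produced.
Cellobiose is present, so FenM is inactive.
Required activator FenM is absent, so *torK* is not transcribed.
So TorK is not produced.
Malonate is absent, so LomJ is inactive.
With no repressor bound, *torW* is transcribed.
So TorW is produced and active.
No repressor is bound and TorW is active, so *sovL* is transcribed.

ON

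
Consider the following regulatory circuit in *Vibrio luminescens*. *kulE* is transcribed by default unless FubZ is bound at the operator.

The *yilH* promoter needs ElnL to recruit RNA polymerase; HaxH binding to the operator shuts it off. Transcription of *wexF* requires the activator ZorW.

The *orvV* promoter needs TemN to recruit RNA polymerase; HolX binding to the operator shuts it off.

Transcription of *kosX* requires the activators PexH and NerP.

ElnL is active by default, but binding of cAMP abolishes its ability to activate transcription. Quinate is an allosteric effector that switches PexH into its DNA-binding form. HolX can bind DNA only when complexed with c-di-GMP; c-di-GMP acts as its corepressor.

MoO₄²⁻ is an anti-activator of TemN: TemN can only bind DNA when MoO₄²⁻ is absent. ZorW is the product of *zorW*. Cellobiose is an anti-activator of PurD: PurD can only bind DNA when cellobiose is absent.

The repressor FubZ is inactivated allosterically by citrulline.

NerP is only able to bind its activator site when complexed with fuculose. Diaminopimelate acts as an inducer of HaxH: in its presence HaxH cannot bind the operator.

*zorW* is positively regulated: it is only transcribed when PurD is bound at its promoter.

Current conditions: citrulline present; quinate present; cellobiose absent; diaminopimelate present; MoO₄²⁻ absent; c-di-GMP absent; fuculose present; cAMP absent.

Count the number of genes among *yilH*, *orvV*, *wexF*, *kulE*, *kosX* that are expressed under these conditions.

Diaminopimelate is present, so HaxH is inactive.
cAMP is absent, so ElnL is active.
No repressor is bound and ElnL is active, so *yilH* is transcribed.
→ *yilH* is ON.
c-di-GMP is absent, so HolX is inactive.
MoO₄²⁻ is absent, so TemN is active.
No repressor is bound and TemN is active, so *orvV* is transcribed.
→ *orvV* is ON.
Cellobiose is absent, so PurD is active.
No repressor is bound and PurD is active, so *zorW* is transcribed.
So ZorW is produced and active.
No repressor is bound and ZorW is active, so *wexF* is transcribed.
→ *wexF* is ON.
Citrulline is present, so FubZ is inactive.
With no repressor bound, *kulE* is transcribed.
→ *kulE* is ON.
Quinate is present, so PexH is active.
Fuculose is present, so NerP is active.
No repressor is bound and PexH and NerP are active, so *kosX* is transcribed.
→ *kosX* is ON.
5 of the 5 genes are transcribed.

5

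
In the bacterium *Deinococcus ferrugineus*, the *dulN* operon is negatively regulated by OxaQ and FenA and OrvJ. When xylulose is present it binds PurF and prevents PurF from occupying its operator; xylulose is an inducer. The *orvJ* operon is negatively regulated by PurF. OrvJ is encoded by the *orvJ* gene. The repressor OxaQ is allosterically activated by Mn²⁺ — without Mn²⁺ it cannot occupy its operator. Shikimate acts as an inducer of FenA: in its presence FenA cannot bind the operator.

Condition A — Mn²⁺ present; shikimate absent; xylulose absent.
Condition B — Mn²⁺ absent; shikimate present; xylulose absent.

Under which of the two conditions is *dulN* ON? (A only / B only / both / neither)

Condition A:
Mn²⁺ is present, so OxaQ is active.
Shikimate is absent, so FenA is active.
Xylulose is absent, so PurF is active.
With repressor PurF bound, *orvJ* is not transcribed.
So OrvJ is not produced.
With repressor OxaQ bound, *dulN* is not transcribed.
→ *dulN* is OFF in A.
Condition B:
Mn²⁺ is absent, so OxaQ is inactive.
Shikimate is present, so FenA is inactive.
Xylulose is absent, so PurF is active.
With repressor PurF bound, *orvJ* is not transcribed.
So OrvJ is not produced.
With no repressor bound, *dulN* is transcribed.
→ *dulN* is ON in B.

B only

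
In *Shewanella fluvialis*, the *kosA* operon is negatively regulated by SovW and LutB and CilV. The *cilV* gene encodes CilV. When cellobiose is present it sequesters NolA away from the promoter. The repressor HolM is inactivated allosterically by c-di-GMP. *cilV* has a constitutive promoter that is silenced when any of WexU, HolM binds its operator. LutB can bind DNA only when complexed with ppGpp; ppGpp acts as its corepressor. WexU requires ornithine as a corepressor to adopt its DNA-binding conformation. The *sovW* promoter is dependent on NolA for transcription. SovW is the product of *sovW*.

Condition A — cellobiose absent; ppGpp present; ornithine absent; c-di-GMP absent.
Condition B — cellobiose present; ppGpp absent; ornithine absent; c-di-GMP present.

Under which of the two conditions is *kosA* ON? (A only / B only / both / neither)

Condition A:
Cellobiose is absent, so NolA is active.
No repressor is bound and NolA is active, so *sovW* is transcribed.
So SovW is produced and active.
ppGpp is present, so LutB is active.
Ornithine is absent, so WexU is inactive.
c-di-GMP is absent, so HolM is active.
With repressor HolM bound, *cilV* is not transcribed.
So CilV is not produced.
With repressor SovW bound, *kosA* is not transcribed.
→ *kosA* is OFF in A.
Condition B:
Cellobiose is present, so NolA is inactive.
Required activator NolA is absent, so *sovW* is not transcribed.
So SovW is not produced.
ppGpp is absent, so LutB is inactive.
Ornithine is absent, so WexU is inactive.
c-di-GMP is present, so HolM is inactive.
With no repressor bound, *cilV* is transcribed.
So CilV is produced and active.
With repressor CilV bound, *kosA* is not transcribed.
→ *kosA* is OFF in B.

neither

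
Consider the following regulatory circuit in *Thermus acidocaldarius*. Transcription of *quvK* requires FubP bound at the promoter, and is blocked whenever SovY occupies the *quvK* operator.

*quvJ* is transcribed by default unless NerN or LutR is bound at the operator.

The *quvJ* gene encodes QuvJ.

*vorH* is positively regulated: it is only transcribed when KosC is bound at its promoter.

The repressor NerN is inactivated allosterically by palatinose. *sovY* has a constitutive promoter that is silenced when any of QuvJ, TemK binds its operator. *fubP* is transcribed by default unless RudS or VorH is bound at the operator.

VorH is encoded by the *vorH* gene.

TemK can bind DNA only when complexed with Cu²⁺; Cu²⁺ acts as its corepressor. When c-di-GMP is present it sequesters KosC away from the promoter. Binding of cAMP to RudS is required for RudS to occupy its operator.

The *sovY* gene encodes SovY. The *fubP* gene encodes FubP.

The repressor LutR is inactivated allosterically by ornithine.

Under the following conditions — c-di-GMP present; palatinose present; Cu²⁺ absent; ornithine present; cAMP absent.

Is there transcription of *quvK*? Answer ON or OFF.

cAMP is absent, so RudS is inactive.
c-di-GMP is present, so KosC is inactive.
Required activator KosC is absent, so *vorH* is not transcribed.
So VorH is not produced.
With no repressor bound, *fubP* is transcribed.
So FubP is produced and active.
Palatinose is present, so NerN is inactive.
Ornithine is present, so LutR is inactive.
With no repressor bound, *quvJ* is transcribed.
So QuvJ is produced and active.
Cu²⁺ is absent, so TemK is inactive.
With repressor QuvJ bound, *sovY* is not transcribed.
So SovY is not produced.
No repressor is bound and FubP is active, so *quvK* is transcribed.

ON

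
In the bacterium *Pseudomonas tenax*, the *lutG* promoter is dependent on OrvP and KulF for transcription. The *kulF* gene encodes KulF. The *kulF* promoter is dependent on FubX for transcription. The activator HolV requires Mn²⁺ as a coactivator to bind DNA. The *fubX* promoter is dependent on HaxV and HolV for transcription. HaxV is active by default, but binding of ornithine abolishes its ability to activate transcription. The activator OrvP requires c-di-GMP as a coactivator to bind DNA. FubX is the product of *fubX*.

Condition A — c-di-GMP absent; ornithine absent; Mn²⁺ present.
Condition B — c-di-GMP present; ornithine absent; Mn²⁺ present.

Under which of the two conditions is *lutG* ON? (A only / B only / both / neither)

B only

Condition A:
c-di-GMP is absent, so OrvP is inactive.
Ornithine is absent, so HaxV is active.
Mn²⁺ is present, so HolV is active.
No repressor is bound and HaxV and HolV are active, so *fubX* is transcribed.
So FubX is produced and active.
No repressor is bound and FubX is active, so *kulF* is transcribed.
So KulF is produced and active.
Required activator OrvP is absent, so *lutG* is not transcribed.
→ *lutG* is OFF in A.
Condition B:
c-di-GMP is present, so OrvP is active.
Ornithine is absent, so HaxV is active.
Mn²⁺ is present, so HolV is active.
No repressor is bound and HaxV and HolV are active, so *fubX* is transcribed.
So FubX is produced and active.
No repressor is bound and FubX is active, so *kulF* is transcribed.
So KulF is produced and active.
No repressor is bound and OrvP and KulF are active, so *lutG* is transcribed.
→ *lutG* is ON in B.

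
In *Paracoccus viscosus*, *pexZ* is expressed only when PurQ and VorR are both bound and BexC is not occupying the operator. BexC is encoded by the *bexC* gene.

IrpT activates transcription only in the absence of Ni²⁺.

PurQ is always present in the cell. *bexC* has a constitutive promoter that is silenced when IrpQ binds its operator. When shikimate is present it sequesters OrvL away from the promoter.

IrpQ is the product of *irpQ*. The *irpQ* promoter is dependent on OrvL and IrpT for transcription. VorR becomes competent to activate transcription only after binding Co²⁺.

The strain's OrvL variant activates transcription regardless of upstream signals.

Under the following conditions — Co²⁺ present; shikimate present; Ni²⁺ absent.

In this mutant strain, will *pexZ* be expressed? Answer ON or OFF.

ON

OrvL is constitutively active in this strain.
Ni²⁺ is absent, so IrpT is active.
No repressor is bound and OrvL and IrpT are active, so *irpQ* is transcribed.
So IrpQ is produced and active.
With repressor IrpQ bound, *bexC* is not transcribed.
So BexC is not produced.
PurQ is produced constitutively and is active.
Co²⁺ is present, so VorR is active.
No repressor is bound and PurQ and VorR are active, so *pexZ* is transcribed.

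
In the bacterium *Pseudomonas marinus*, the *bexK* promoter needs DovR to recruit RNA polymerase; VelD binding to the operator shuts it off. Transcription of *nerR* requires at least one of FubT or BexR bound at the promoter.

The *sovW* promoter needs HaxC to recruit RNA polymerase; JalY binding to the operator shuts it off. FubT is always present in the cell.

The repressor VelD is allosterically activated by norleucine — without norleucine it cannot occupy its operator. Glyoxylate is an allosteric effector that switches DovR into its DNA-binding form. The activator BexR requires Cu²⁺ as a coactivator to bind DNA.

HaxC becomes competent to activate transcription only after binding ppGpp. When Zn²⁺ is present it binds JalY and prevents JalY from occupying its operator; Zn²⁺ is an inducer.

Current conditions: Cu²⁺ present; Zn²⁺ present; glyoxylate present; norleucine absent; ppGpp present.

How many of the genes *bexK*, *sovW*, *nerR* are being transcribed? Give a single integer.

Norleucine is absent, so VelD is inactive.
Glyoxylate is present, so DovR is active.
No repressor is bound and DovR is active, so *bexK* is transcribed.
→ *bexK* is ON.
ppGpp is present, so HaxC is active.
Zn²⁺ is present, so JalY is inactive.
No repressor is bound and HaxC is active, so *sovW* is transcribed.
→ *sovW* is ON.
FubT is produced constitutively and is active.
Cu²⁺ is present, so BexR is active.
Activator FubT is present, so *nerR* is transcribed.
→ *nerR* is ON.
3 of the 3 genes are transcribed.

3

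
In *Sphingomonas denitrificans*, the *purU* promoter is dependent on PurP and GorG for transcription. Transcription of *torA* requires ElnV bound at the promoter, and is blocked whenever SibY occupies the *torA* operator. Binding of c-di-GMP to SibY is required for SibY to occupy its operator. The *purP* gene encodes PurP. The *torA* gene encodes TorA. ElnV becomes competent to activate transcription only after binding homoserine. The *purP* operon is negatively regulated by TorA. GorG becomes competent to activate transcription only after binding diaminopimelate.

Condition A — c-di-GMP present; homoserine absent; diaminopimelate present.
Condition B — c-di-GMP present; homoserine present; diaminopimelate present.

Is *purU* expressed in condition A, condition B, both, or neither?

both

Condition A:
c-di-GMP is present, so SibY is active.
Homoserine is absent, so ElnV is inactive.
With repressor SibY bound, *torA* is not transcribed.
So TorA is not produced.
With no repressor bound, *purP* is transcribed.
So PurP is produced and active.
Diaminopimelate is present, so GorG is active.
No repressor is bound and PurP and GorG are active, so *purU* is transcribed.
→ *purU* is ON in A.
Condition B:
c-di-GMP is present, so SibY is active.
Homoserine is present, so ElnV is active.
With repressor SibY bound, *torA* is not transcribed.
So TorA is not produced.
With no repressor bound, *purP* is transcribed.
So PurP is produced and active.
Diaminopimelate is present, so GorG is active.
No repressor is bound and PurP and GorG are active, so *purU* is transcribed.
→ *purU* is ON in B.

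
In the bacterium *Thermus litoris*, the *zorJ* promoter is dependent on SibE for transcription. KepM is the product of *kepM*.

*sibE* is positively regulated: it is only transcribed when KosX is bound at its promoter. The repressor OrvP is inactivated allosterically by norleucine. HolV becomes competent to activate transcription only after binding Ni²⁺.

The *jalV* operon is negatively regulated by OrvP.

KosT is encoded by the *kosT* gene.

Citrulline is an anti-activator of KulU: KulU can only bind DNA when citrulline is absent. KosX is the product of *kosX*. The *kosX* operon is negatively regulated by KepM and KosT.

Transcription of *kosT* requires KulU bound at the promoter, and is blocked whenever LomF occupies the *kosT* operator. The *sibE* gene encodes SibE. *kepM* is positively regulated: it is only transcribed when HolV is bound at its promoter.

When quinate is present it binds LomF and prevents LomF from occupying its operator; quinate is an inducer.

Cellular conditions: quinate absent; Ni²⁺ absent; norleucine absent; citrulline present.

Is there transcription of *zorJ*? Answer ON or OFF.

Ni²⁺ is absent, so HolV is inactive.
Required activator HolV is absent, so *kepM* is not transcribed.
So KepM is not produced.
Citrulline is present, so KulU is inactive.
Quinate is absent, so LomF is active.
With repressor LomF bound, *kosT* is not transcribed.
So KosT is not produced.
With no repressor bound, *kosX* is transcribed.
So KosX is produced and active.
No repressor is bound and KosX is active, so *sibE* is transcribed.
So SibE is produced and active.
No repressor is bound and SibE is active, so *zorJ* is transcribed.

ON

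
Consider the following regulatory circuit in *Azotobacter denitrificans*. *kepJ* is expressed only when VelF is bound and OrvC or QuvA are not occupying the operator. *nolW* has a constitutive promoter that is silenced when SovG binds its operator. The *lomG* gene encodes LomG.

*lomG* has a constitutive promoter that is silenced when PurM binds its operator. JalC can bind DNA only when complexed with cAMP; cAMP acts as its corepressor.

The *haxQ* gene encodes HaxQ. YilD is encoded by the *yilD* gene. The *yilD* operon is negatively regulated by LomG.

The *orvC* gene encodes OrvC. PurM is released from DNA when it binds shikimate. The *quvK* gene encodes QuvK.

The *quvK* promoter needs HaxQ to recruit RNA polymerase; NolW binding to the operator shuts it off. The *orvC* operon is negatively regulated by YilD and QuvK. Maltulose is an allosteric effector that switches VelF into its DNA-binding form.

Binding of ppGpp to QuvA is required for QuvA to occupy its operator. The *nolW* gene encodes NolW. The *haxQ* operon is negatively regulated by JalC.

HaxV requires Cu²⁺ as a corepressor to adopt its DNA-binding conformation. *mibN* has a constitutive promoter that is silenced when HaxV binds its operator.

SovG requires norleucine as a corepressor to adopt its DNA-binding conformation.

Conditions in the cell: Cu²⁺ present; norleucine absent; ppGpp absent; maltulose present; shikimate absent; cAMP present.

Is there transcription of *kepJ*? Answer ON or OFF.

Shikimate is absent, so PurM is active.
With repressor PurM bound, *lomG* is not transcribed.
So LomG is not produced.
With no repressor bound, *yilD* is transcribed.
So YilD is produced and active.
Norleucine is absent, so SovG is inactive.
With no repressor bound, *nolW* is transcribed.
So NolW is produced and active.
cAMP is present, so JalC is active.
With repressor JalC bound, *haxQ* is not transcribed.
So HaxQ is not produced.
With repressor NolW bound, *quvK* is not transcribed.
So QuvK is not produced.
With repressor YilD bound, *orvC* is not transcribed.
So OrvC is not produced.
ppGpp is absent, so QuvA is inactive.
Maltulose is present, so VelF is active.
No repressor is bound and VelF is active, so *kepJ* is transcribed.

ON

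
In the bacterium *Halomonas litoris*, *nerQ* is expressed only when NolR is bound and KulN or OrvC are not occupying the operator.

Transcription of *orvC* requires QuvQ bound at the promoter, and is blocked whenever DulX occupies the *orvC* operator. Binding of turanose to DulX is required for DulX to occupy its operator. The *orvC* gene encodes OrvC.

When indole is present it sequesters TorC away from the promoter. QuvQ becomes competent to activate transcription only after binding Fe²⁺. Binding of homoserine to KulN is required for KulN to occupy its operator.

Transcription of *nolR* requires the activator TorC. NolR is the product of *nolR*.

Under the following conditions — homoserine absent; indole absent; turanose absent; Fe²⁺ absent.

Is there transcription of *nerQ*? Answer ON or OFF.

Homoserine is absent, so KulN is inactive.
Indole is absent, so TorC is active.
No repressor is bound and TorC is active, so *nolR* is transcribed.
So NolR is produced and active.
Turanose is absent, so DulX is inactive.
Fe²⁺ is absent, so QuvQ is inactive.
Required activator QuvQ is absent, so *orvC* is not transcribed.
So OrvC is not produced.
No repressor is bound and NolR is active, so *nerQ* is transcribed.

ON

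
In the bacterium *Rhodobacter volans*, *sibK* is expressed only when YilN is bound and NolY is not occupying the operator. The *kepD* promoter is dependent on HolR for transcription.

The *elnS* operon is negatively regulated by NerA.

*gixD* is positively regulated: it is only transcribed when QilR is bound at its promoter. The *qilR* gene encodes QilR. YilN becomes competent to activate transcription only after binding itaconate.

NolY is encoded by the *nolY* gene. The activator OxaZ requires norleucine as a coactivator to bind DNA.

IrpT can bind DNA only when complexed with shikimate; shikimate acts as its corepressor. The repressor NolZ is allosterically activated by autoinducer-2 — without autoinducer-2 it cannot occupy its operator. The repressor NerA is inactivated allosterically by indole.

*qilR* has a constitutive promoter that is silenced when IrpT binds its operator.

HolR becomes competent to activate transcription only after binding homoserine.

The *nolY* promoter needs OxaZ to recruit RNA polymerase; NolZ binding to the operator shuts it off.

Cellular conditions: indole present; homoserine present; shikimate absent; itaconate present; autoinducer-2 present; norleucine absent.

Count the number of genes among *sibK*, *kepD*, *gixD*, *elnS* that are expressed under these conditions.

4

Itaconate is present, so YilN is active.
Autoinducer-2 is present, so NolZ is active.
Norleucine is absent, so OxaZ is inactive.
With repressor NolZ bound, *nolY* is not transcribed.
So NolY is not produced.
No repressor is bound and YilN is active, so *sibK* is transcribed.
→ *sibK* is ON.
Homoserine is present, so HolR is active.
No repressor is bound and HolR is active, so *kepD* is transcribed.
→ *kepD* is ON.
Shikimate is absent, so IrpT is inactive.
With no repressor bound, *qilR* is transcribed.
So QilR is produced and active.
No repressor is bound and QilR is active, so *gixD* is transcribed.
→ *gixD* is ON.
Indole is present, so NerA is inactive.
With no repressor bound, *elnS* is transcribed.
→ *elnS* is ON.
4 of the 4 genes are transcribed.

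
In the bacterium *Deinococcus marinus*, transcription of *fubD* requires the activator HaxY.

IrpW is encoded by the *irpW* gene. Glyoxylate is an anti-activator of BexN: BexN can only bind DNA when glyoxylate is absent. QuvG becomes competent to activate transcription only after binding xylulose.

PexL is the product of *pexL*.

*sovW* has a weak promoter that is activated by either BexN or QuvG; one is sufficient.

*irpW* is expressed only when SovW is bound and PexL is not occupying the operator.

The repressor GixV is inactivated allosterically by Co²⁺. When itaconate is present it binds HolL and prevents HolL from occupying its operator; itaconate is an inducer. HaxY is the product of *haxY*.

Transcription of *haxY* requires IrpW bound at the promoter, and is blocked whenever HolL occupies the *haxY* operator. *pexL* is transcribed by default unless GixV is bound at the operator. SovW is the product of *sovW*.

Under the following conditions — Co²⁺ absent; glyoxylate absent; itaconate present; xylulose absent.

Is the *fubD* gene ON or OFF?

Co²⁺ is absent, so GixV is active.
With repressor GixV bound, *pexL* is not transcribed.
So PexL is not produced.
Glyoxylate is absent, so BexN is active.
Xylulose is absent, so QuvG is inactive.
Activator BexN is present, so *sovW* is transcribed.
So SovW is produced and active.
No repressor is bound and SovW is active, so *irpW* is transcribed.
So IrpW is produced and active.
Itaconate is present, so HolL is inactive.
No repressor is bound and IrpW is active, so *haxY* is transcribed.
So HaxY is produced and active.
No repressor is bound and HaxY is active, so *fubD* is transcribed.

ON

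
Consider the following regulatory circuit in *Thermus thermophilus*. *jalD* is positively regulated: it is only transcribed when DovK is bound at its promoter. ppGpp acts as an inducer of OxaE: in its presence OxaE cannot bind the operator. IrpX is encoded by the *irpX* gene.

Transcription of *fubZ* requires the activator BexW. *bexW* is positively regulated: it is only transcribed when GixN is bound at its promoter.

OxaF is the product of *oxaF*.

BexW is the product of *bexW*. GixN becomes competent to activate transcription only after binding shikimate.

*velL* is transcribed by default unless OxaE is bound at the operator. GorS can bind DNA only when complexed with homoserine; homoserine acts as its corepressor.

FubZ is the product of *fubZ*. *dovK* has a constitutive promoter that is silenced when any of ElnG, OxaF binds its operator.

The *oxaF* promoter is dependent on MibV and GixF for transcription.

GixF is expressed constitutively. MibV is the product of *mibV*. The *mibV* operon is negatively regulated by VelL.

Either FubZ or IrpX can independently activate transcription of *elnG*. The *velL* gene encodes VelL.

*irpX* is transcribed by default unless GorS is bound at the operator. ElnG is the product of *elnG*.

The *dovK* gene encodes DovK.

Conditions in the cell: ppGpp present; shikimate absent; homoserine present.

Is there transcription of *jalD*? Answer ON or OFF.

ON

Shikimate is absent, so GixN is inactive.
Required activator GixN is absent, so *bexW* is not transcribed.
So BexW is not produced.
Required activator BexW is absent, so *fubZ* is not transcribed.
So FubZ is not produced.
Homoserine is present, so GorS is active.
With repressor GorS bound, *irpX* is not transcribed.
So IrpX is not produced.
No activator is available at the *elnG* promoter, so *elnG* is not transcribed.
So ElnG is not produced.
ppGpp is present, so OxaE is inactive.
With no repressor bound, *velL* is transcribed.
So VelL is produced and active.
With repressor VelL bound, *mibV* is not transcribed.
So MibV is not produced.
GixF is produced constitutively and is active.
Required activator MibV is absent, so *oxaF* is not transcribed.
So OxaF is not produced.
With no repressor bound, *dovK* is transcribed.
So DovK is produced and active.
No repressor is bound and DovK is active, so *jalD* is transcribed.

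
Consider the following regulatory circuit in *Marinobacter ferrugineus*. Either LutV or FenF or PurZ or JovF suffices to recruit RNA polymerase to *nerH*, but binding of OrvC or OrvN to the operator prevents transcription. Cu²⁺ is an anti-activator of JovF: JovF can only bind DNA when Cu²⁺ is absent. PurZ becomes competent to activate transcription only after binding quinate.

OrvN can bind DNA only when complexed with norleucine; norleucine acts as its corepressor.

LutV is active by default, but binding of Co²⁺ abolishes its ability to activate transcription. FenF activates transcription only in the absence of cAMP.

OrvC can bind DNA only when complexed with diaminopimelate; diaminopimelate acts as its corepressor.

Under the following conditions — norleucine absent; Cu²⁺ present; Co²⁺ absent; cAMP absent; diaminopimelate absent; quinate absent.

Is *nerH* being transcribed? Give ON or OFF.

Diaminopimelate is absent, so OrvC is inactive.
Norleucine is absent, so OrvN is inactive.
Co²⁺ is absent, so LutV is active.
cAMP is absent, so FenF is active.
Quinate is absent, so PurZ is inactive.
Cu²⁺ is present, so JovF is inactive.
Activator LutV is present, so *nerH* is transcribed.

ON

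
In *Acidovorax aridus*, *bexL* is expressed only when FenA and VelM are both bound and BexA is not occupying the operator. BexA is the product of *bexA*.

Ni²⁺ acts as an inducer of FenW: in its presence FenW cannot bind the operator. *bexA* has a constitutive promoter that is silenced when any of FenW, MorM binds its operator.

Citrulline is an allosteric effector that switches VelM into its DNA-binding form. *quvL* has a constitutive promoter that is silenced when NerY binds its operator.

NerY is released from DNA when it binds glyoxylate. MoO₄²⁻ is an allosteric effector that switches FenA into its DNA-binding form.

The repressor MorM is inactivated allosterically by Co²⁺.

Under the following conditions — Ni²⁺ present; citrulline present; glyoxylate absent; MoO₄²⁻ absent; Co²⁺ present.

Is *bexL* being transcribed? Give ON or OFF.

OFF

MoO₄²⁻ is absent, so FenA is inactive.
Citrulline is present, so VelM is active.
Ni²⁺ is present, so FenW is inactive.
Co²⁺ is present, so MorM is inactive.
With no repressor bound, *bexA* is transcribed.
So BexA is produced and active.
With repressor BexA bound, *bexL* is not transcribed.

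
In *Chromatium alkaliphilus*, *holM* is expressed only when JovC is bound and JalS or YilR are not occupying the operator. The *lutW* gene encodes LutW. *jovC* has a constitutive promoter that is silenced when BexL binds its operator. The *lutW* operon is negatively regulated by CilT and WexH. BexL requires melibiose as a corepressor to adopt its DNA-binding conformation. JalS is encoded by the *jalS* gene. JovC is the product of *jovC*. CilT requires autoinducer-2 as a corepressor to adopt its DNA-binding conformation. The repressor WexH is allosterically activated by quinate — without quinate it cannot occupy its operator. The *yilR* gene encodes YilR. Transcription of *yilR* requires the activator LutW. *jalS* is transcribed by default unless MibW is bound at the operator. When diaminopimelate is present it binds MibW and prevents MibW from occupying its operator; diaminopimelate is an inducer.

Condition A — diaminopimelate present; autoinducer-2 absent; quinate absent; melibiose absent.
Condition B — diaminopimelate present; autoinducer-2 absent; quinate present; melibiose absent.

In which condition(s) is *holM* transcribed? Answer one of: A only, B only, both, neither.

neither

Condition A:
Diaminopimelate is present, so MibW is inactive.
With no repressor bound, *jalS* is transcribed.
So JalS is produced and active.
Autoinducer-2 is absent, so CilT is inactive.
Quinate is absent, so WexH is inactive.
With no repressor bound, *lutW* is transcribed.
So LutW is produced and active.
No repressor is bound and LutW is active, so *yilR* is transcribed.
So YilR is produced and active.
Melibiose is absent, so BexL is inactive.
With no repressor bound, *jovC* is transcribed.
So JovC is produced and active.
With repressor JalS bound, *holM* is not transcribed.
→ *holM* is OFF in A.
Condition B:
Diaminopimelate is present, so MibW is inactive.
With no repressor bound, *jalS* is transcribed.
So JalS is produced and active.
Autoinducer-2 is absent, so CilT is inactive.
Quinate is present, so WexH is active.
With repressor WexH bound, *lutW* is not transcribed.
So LutW is not produced.
Required activator LutW is absent, so *yilR* is not transcribed.
So YilR is not produced.
Melibiose is absent, so BexL is inactive.
With no repressor bound, *jovC* is transcribed.
So JovC is produced and active.
With repressor JalS bound, *holM* is not transcribed.
→ *holM* is OFF in B.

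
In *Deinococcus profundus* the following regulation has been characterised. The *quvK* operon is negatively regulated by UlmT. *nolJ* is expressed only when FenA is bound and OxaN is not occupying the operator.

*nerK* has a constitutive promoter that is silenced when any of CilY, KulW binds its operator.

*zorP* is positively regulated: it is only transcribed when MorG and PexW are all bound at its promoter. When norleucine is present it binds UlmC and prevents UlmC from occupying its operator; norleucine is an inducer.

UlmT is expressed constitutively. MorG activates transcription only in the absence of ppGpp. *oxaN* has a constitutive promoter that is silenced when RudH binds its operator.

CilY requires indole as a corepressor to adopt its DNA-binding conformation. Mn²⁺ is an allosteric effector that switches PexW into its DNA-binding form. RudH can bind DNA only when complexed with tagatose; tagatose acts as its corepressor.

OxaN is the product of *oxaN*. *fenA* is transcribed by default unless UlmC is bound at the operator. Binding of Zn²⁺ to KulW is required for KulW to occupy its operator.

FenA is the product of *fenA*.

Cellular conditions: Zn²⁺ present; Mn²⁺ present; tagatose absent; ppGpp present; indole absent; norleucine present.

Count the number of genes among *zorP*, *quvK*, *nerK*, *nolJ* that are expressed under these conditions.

0

ppGpp is present, so MorG is inactive.
Mn²⁺ is present, so PexW is active.
Required activator MorG is absent, so *zorP* is not transcribed.
→ *zorP* is OFF.
UlmT is produced constitutively and is active.
With repressor UlmT bound, *quvK* is not transcribed.
→ *quvK* is OFF.
Indole is absent, so CilY is inactive.
Zn²⁺ is present, so KulW is active.
With repressor KulW bound, *nerK* is not transcribed.
→ *nerK* is OFF.
Norleucine is present, so UlmC is inactive.
With no repressor bound, *fenA* is transcribed.
So FenA is produced and active.
Tagatose is absent, so RudH is inactive.
With no repressor bound, *oxaN* is transcribed.
So OxaN is produced and active.
With repressor OxaN bound, *nolJ* is not transcribed.
→ *nolJ* is OFF.
0 of the 4 genes are transcribed.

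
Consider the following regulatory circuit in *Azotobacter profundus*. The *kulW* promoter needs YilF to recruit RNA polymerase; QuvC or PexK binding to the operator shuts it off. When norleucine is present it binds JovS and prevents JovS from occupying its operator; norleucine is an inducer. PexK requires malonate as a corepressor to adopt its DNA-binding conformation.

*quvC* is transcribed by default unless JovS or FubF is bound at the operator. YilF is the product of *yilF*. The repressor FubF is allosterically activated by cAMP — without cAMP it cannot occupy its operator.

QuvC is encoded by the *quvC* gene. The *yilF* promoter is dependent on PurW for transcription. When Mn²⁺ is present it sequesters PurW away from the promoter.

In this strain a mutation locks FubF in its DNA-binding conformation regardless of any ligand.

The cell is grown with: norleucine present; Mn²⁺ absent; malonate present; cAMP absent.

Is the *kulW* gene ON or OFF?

OFF

Mn²⁺ is absent, so PurW is active.
No repressor is bound and PurW is active, so *yilF* is transcribed.
So YilF is produced and active.
Norleucine is present, so JovS is inactive.
FubF is constitutively active in this strain.
With repressor FubF bound, *quvC* is not transcribed.
So QuvC is not produced.
Malonate is present, so PexK is active.
With repressor PexK bound, *kulW* is not transcribed.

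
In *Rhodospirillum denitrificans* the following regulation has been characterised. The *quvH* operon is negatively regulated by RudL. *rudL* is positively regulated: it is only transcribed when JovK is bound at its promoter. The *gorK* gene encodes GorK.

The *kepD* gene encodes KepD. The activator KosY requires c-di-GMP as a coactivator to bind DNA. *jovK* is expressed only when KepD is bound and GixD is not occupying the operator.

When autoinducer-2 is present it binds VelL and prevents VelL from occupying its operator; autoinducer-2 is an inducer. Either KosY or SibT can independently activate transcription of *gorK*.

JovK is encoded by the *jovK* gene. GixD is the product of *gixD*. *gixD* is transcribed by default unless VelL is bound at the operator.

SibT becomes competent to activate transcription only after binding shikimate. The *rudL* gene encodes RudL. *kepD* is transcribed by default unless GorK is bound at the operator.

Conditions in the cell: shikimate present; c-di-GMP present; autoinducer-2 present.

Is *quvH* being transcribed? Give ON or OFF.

c-di-GMP is present, so KosY is active.
Shikimate is present, so SibT is active.
Activator KosY is present, so *gorK* is transcribed.
So GorK is produced and active.
With repressor GorK bound, *kepD* is not transcribed.
So KepD is not produced.
Autoinducer-2 is present, so VelL is inactive.
With no repressor bound, *gixD* is transcribed.
So GixD is produced and active.
With repressor GixD bound, *jovK* is not transcribed.
So JovK is not produced.
Required activator JovK is absent, so *rudL* is not transcribed.
So RudL is not produced.
With no repressor bound, *quvH* is transcribed.

ON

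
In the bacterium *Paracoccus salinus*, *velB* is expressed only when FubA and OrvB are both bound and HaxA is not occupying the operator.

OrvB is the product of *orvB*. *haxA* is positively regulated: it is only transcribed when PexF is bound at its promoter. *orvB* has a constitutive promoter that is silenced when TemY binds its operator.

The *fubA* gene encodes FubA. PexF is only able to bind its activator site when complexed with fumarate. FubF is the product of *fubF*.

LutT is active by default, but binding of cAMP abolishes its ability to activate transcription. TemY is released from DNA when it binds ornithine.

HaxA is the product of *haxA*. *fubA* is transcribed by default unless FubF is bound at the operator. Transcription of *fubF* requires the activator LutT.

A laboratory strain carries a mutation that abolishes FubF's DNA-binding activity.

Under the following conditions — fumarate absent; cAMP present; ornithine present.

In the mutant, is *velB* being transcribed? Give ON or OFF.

FubF is non-functional in this strain, so it has no effect.
With no repressor bound, *fubA* is transcribed.
So FubA is produced and active.
Fumarate is absent, so PexF is inactive.
Required activator PexF is absent, so *haxA* is not transcribed.
So HaxA is not produced.
Ornithine is present, so TemY is inactive.
With no repressor bound, *orvB* is transcribed.
So OrvB is produced and active.
No repressor is bound and FubA and OrvB are active, so *velB* is transcribed.

ON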